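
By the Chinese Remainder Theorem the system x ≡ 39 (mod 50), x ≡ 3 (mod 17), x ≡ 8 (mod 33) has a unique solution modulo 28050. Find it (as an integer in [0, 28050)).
The moduli 50, 17, 33 are pairwise coprime, so by the CRT there is a unique solution mod 50·17·33 = 28050.
Solve by successive substitution. Start with x ≡ 39 (mod 50).
  Combine with x ≡ 3 (mod 17): write x = 39 + 50·t and require 39 + 50·t ≡ 3 (mod 17), i.e. 50·t ≡ 3 − 39 ≡ 15 (mod 17). Since 50^(−1) ≡ 16 (mod 17) (50 ≡ 16 (mod 17)), t ≡ 16·15 ≡ 2 (mod 17). So x ≡ 39 + 50·2 = 139 (mod 850).
  Combine with x ≡ 8 (mod 33): write x = 139 + 850·t and require 139 + 850·t ≡ 8 (mod 33), i.e. 850·t ≡ 8 − 139 ≡ 1 (mod 33). Since 850^(−1) ≡ 4 (mod 33) (850 ≡ 25 (mod 33)), t ≡ 4·1 ≡ 4 (mod 33). So x ≡ 139 + 850·4 = 3539 (mod 28050).
Unique solution in [0, 28050): x = 3539.

Final answer: x ≡ 3539 (mod 28050); the representative in [0, 28050) is 3539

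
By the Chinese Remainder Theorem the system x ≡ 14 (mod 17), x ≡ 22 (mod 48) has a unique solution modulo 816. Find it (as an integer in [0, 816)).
The moduli 17, 48 are pairwise coprime, so by the CRT there is a unique solution mod 17·48 = 816.
Solve by successive substitution. Start with x ≡ 14 (mod 17).
  Combine with x ≡ 22 (mod 48): write x = 14 + 17·t and require 14 + 17·t ≡ 22 (mod 48), i.e. 17·t ≡ 22 − 14 ≡ 8 (mod 48). Since 17^(−1) ≡ 17 (mod 48), t ≡ 17·8 ≡ 40 (mod 48). So x ≡ 14 + 17·40 = 694 (mod 816).
Unique solution in [0, 816): x = 694.

Final answer: x ≡ 694 (mod 816); the representative in [0, 816) is 694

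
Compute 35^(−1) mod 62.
Apply the extended Euclidean algorithm to (62, 35), tracking rows (r, s, t) with s·62 + t·35 = r. Each division r_prev = q·r_cur + r_new produces the new row as (previous row) − q·(current row):
  row A: (62, 1, 0)   [1·62 + 0·35 = 62]
  row B: (35, 0, 1)   [0·62 + 1·35 = 35]
  62 = 1·35 + 27   → row C = row A − 1·row B = (27, 1, −1)   [check: 1·62 − 1·35 = 27]
  35 = 1·27 + 8   → row D = row B − 1·row C = (8, −1, 2)   [check: −1·62 + 2·35 = 8]
  27 = 3·8 + 3   → row E = row C − 3·row D = (3, 4, −7)   [check: 4·62 − 7·35 = 3]
  8 = 2·3 + 2   → row F = row D − 2·row E = (2, −9, 16)   [check: −9·62 + 16·35 = 2]
  3 = 1·2 + 1   → row G = row E − 1·row F = (1, 13, −23)   [check: 13·62 − 23·35 = 1]
  2 = 2·1 + 0   → remainder 0, stop. gcd = 1 (last nonzero row G).
The gcd is 1, so 35 is invertible mod 62. The last nonzero row gives 13·62 − 23·35 = 1, so t = −23. So 35^(−1) ≡ −23 ≡ 39 (mod 62). Verify: 35 · 39 = 1365 ≡ 1 (mod 62). ✓

Final answer: 35^(−1) ≡ 39 (mod 62)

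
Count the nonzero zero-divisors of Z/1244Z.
Z/1244Z has 623 nonzero zero-divisors

In Z/1244Z each nonzero element is either a unit (gcd with 1244 is 1) or a zero-divisor (gcd > 1). The number of units is φ(1244): factorise 1244 = 2^2 · 311, so φ(1244) = (2^2 − 2^1) · (311 − 1) = 2 · 310 = 620. The nonzero elements number 1244 − 1 = 1243. Hence the nonzero zero-divisors number 1243 − 620 = 623.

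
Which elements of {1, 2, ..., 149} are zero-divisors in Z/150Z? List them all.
An element a ∈ Z/150Z (with a ≠ 0) is a zero-divisor iff gcd(a, 150) > 1 (because a is a unit precisely when gcd(a, n) = 1, and in Z/nZ every nonzero, non-unit element is a zero-divisor). Scan a = 1, ..., 149 and keep those with gcd(a, 150) > 1:
  gcd(2, 150) = 2, gcd(3, 150) = 3, gcd(4, 150) = 2, gcd(5, 150) = 5, gcd(6, 150) = 6, gcd(8, 150) = 2, gcd(9, 150) = 3, gcd(10, 150) = 10, gcd(12, 150) = 6, gcd(14, 150) = 2, gcd(15, 150) = 15, gcd(16, 150) = 2, gcd(18, 150) = 6, gcd(20, 150) = 10, gcd(21, 150) = 3, gcd(22, 150) = 2, gcd(24, 150) = 6, gcd(25, 150) = 25, gcd(26, 150) = 2, gcd(27, 150) = 3, gcd(28, 150) = 2, gcd(30, 150) = 30, gcd(32, 150) = 2, gcd(33, 150) = 3, gcd(34, 150) = 2, gcd(35, 150) = 5, gcd(36, 150) = 6, gcd(38, 150) = 2, gcd(39, 150) = 3, gcd(40, 150) = 10, gcd(42, 150) = 6, gcd(44, 150) = 2, gcd(45, 150) = 15, gcd(46, 150) = 2, gcd(48, 150) = 6, gcd(50, 150) = 50, gcd(51, 150) = 3, gcd(52, 150) = 2, gcd(54, 150) = 6, gcd(55, 150) = 5, gcd(56, 150) = 2, gcd(57, 150) = 3, gcd(58, 150) = 2, gcd(60, 150) = 30, gcd(62, 150) = 2, gcd(63, 150) = 3, gcd(64, 150) = 2, gcd(65, 150) = 5, gcd(66, 150) = 6, gcd(68, 150) = 2, gcd(69, 150) = 3, gcd(70, 150) = 10, gcd(72, 150) = 6, gcd(74, 150) = 2, gcd(75, 150) = 75, gcd(76, 150) = 2, gcd(78, 150) = 6, gcd(80, 150) = 10, gcd(81, 150) = 3, gcd(82, 150) = 2, gcd(84, 150) = 6, gcd(85, 150) = 5, gcd(86, 150) = 2, gcd(87, 150) = 3, gcd(88, 150) = 2, gcd(90, 150) = 30, gcd(92, 150) = 2, gcd(93, 150) = 3, gcd(94, 150) = 2, gcd(95, 150) = 5, gcd(96, 150) = 6, gcd(98, 150) = 2, gcd(99, 150) = 3, gcd(100, 150) = 50, gcd(102, 150) = 6, gcd(104, 150) = 2, gcd(105, 150) = 15, gcd(106, 150) = 2, gcd(108, 150) = 6, gcd(110, 150) = 10, gcd(111, 150) = 3, gcd(112, 150) = 2, gcd(114, 150) = 6, gcd(115, 150) = 5, gcd(116, 150) = 2, gcd(117, 150) = 3, gcd(118, 150) = 2, gcd(120, 150) = 30, gcd(122, 150) = 2, gcd(123, 150) = 3, gcd(124, 150) = 2, gcd(125, 150) = 25, gcd(126, 150) = 6, gcd(128, 150) = 2, gcd(129, 150) = 3, gcd(130, 150) = 10, gcd(132, 150) = 6, gcd(134, 150) = 2, gcd(135, 150) = 15, gcd(136, 150) = 2, gcd(138, 150) = 6, gcd(140, 150) = 10, gcd(141, 150) = 3, gcd(142, 150) = 2, gcd(144, 150) = 6, gcd(145, 150) = 5, gcd(146, 150) = 2, gcd(147, 150) = 3, gcd(148, 150) = 2.
All other a ∈ {1, ..., 149} have gcd(a, 150) = 1 and are units. So the nonzero zero-divisors are exactly the 109 values of a appearing in this scan.

Final answer: nonzero zero-divisors of Z/150Z = {2, 3, 4, 5, 6, 8, 9, 10, 12, 14, 15, 16, 18, 20, 21, 22, 24, 25, 26, 27, 28, 30, 32, 33, 34, 35, 36, 38, 39, 40, 42, 44, 45, 46, 48, 50, 51, 52, 54, 55, 56, 57, 58, 60, 62, 63, 64, 65, 66, 68, 69, 70, 72, 74, 75, 76, 78, 80, 81, 82, 84, 85, 86, 87, 88, 90, 92, 93, 94, 95, 96, 98, 99, 100, 102, 104, 105, 106, 108, 110, 111, 112, 114, 115, 116, 117, 118, 120, 122, 123, 124, 125, 126, 128, 129, 130, 132, 134, 135, 136, 138, 140, 141, 142, 144, 145, 146, 147, 148}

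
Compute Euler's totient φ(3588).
φ(3588) = 1056

φ is multiplicative, with φ(p^e) = p^e − p^(e−1). Factorise 3588 = 2^2 · 3 · 13 · 23. Then
  φ(3588) = (2^2 − 2^1) · (3 − 1) · (13 − 1) · (23 − 1) = 2 · 2 · 12 · 22 = 1056.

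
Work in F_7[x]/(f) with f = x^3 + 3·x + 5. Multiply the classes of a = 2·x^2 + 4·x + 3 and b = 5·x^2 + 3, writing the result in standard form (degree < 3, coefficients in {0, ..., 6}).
a · b ≡ 5·x^2 (mod f(x))

Multiply as integer polynomials: a · b = 10·x^4 + 20·x^3 + 21·x^2 + 12·x + 9. Reducing coefficients mod 7: a · b ≡ 3·x^4 + 6·x^3 + 5·x + 2. Now divide by f(x) = x^3 + 3·x + 5 in F_7[x], eliminating the leading term at each step:
  leading term 3·x^4: subtract (3·x)·f(x) = 3·x^4 + 2·x^2 + x, leaving 6·x^3 + 5·x^2 + 4·x + 2 (coefficients mod 7)
  leading term 6·x^3: subtract (6)·f(x) = 6·x^3 + 4·x + 2, leaving 5·x^2 (coefficients mod 7)
The degree is now < 3, so this is the remainder. Hence a · b ≡ 5·x^2 in F_7[x]/(f).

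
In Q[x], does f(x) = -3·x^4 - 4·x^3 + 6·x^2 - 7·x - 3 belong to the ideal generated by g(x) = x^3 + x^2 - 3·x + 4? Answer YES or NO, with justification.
In Q[x] the ideal (g) consists of all multiples of g, so f ∈ (g) iff g | f, i.e. iff the remainder of f on division by g is 0. Divide f by g (g is monic, so eliminate the leading term of the running remainder at each step):
  leading term -3·x^4: subtract (-3·x)·g(x) = -3·x^4 - 3·x^3 + 9·x^2 - 12·x, leaving -x^3 - 3·x^2 + 5·x - 3
  leading term -x^3: subtract (-1)·g(x) = -x^3 - x^2 + 3·x - 4, leaving -2·x^2 + 2·x + 1
The remainder r(x) = -2·x^2 + 2·x + 1 ≠ 0 (and deg r < deg g), so g ∤ f, i.e. f ∉ (g).

Final answer: NO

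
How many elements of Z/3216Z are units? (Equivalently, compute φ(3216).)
An element a ∈ Z/3216Z is a unit iff gcd(a, 3216) = 1, so the number of units is φ(3216). φ is multiplicative, with φ(p^e) = p^e − p^(e−1). Factorise 3216 = 2^4 · 3 · 67. Then
  φ(3216) = (2^4 − 2^3) · (3 − 1) · (67 − 1) = 8 · 2 · 66 = 1056.

Final answer: Z/3216Z has φ(3216) = 1056 units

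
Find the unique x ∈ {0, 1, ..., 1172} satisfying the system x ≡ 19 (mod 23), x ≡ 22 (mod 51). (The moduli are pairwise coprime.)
x ≡ 226 (mod 1173); the representative in [0, 1173) is 226

The moduli 23, 51 are pairwise coprime, so by the CRT there is a unique solution mod 23·51 = 1173.
Solve by successive substitution. Start with x ≡ 19 (mod 23).
  Combine with x ≡ 22 (mod 51): write x = 19 + 23·t and require 19 + 23·t ≡ 22 (mod 51), i.e. 23·t ≡ 22 − 19 ≡ 3 (mod 51). Since 23^(−1) ≡ 20 (mod 51), t ≡ 20·3 ≡ 9 (mod 51). So x ≡ 19 + 23·9 = 226 (mod 1173).
Unique solution in [0, 1173): x = 226.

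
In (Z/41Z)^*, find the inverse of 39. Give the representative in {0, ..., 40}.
Apply the extended Euclidean algorithm to (41, 39), tracking rows (r, s, t) with s·41 + t·39 = r. Each division r_prev = q·r_cur + r_new produces the new row as (previous row) − q·(current row):
  row A: (41, 1, 0)   [1·41 + 0·39 = 41]
  row B: (39, 0, 1)   [0·41 + 1·39 = 39]
  41 = 1·39 + 2   → row C = row A − 1·row B = (2, 1, −1)   [check: 1·41 − 1·39 = 2]
  39 = 19·2 + 1   → row D = row B − 19·row C = (1, −19, 20)   [check: −19·41 + 20·39 = 1]
  2 = 2·1 + 0   → remainder 0, stop. gcd = 1 (last nonzero row D).
The gcd is 1, so 39 is invertible mod 41. The last nonzero row gives −19·41 + 20·39 = 1, so t = 20. So 39^(−1) ≡ 20 (mod 41). Verify: 39 · 20 = 780 ≡ 1 (mod 41). ✓

Final answer: 39^(−1) ≡ 20 (mod 41)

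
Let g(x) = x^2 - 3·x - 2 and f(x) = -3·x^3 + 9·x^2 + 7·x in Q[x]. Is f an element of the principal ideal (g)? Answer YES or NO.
In Q[x] the ideal (g) consists of all multiples of g, so f ∈ (g) iff g | f, i.e. iff the remainder of f on division by g is 0. Divide f by g (g is monic, so eliminate the leading term of the running remainder at each step):
  leading term -3·x^3: subtract (-3·x)·g(x) = -3·x^3 + 9·x^2 + 6·x, leaving x
The remainder r(x) = x ≠ 0 (and deg r < deg g), so g ∤ f, i.e. f ∉ (g).

Final answer: NO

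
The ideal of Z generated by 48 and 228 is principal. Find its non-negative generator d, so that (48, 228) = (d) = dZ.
(48, 228) = (12); d = 12

In the PID Z, (a, b) is generated by gcd(a, b). Compute gcd(228, 48) with the extended Euclidean algorithm, tracking rows (r, s, t) with s·228 + t·48 = r:
  row A: (228, 1, 0)   [1·228 + 0·48 = 228]
  row B: (48, 0, 1)   [0·228 + 1·48 = 48]
  228 = 4·48 + 36   → row C = row A − 4·row B = (36, 1, −4)   [check: 1·228 − 4·48 = 36]
  48 = 1·36 + 12   → row D = row B − 1·row C = (12, −1, 5)   [check: −1·228 + 5·48 = 12]
  36 = 3·12 + 0   → remainder 0, stop. gcd = 12 (last nonzero row D).
So gcd(48, 228) = 12, with Bézout identity −1·228 + 5·48 = 12. Containment (⊇): the Bézout identity exhibits 12 as an element of (48, 228), giving (12) ⊆ (48, 228). Containment (⊆): since 12 | 48 and 12 | 228 (48 = 12·4, 228 = 12·19), every Z-linear combination of 48 and 228 is divisible by 12, so (48, 228) ⊆ (12). Therefore (48, 228) = (12), d = 12.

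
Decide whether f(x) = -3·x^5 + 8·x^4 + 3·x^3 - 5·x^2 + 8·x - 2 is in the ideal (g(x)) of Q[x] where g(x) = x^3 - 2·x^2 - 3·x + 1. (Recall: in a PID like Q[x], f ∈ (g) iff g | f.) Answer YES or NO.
In Q[x] the ideal (g) consists of all multiples of g, so f ∈ (g) iff g | f, i.e. iff the remainder of f on division by g is 0. Divide f by g (g is monic, so eliminate the leading term of the running remainder at each step):
  leading term -3·x^5: subtract (-3·x^2)·g(x) = -3·x^5 + 6·x^4 + 9·x^3 - 3·x^2, leaving 2·x^4 - 6·x^3 - 2·x^2 + 8·x - 2
  leading term 2·x^4: subtract (2·x)·g(x) = 2·x^4 - 4·x^3 - 6·x^2 + 2·x, leaving -2·x^3 + 4·x^2 + 6·x - 2
  leading term -2·x^3: subtract (-2)·g(x) = -2·x^3 + 4·x^2 + 6·x - 2, leaving 0
The remainder is 0, so f(x) = g(x) · h(x) with h(x) = -3·x^2 + 2·x - 2. Hence g | f, i.e. f ∈ (g).

Final answer: YES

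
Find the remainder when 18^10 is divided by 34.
Use repeated squaring. Binary(10) = 1010. Walk through the bits of the exponent 10 left-to-right: at each bit after the leading one, square the running value, then multiply by 18 if the bit is 1 (always reducing mod 34):
  bit 1 = 1 (leading): start with 18.
  bit 2 = 0: square 18^2 = 324 ≡ 18 (mod 34).
  bit 3 = 1: square 18^2 = 324 ≡ 18; bit is 1, so multiply 18·18 = 324 ≡ 18 (mod 34).
  bit 4 = 0: square 18^2 = 324 ≡ 18 (mod 34).
Final value: 18^10 ≡ 18 (mod 34).

Final answer: 18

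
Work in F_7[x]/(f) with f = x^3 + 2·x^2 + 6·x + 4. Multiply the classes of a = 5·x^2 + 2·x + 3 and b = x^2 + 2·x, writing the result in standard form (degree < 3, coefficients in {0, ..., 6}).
a · b ≡ x^2 + 2·x + 6 (mod f(x))

Multiply as integer polynomials: a · b = 5·x^4 + 12·x^3 + 7·x^2 + 6·x. Reducing coefficients mod 7: a · b ≡ 5·x^4 + 5·x^3 + 6·x. Now divide by f(x) = x^3 + 2·x^2 + 6·x + 4 in F_7[x], eliminating the leading term at each step:
  leading term 5·x^4: subtract (5·x)·f(x) = 5·x^4 + 3·x^3 + 2·x^2 + 6·x, leaving 2·x^3 + 5·x^2 (coefficients mod 7)
  leading term 2·x^3: subtract (2)·f(x) = 2·x^3 + 4·x^2 + 5·x + 1, leaving x^2 + 2·x + 6 (coefficients mod 7)
The degree is now < 3, so this is the remainder. Hence a · b ≡ x^2 + 2·x + 6 in F_7[x]/(f).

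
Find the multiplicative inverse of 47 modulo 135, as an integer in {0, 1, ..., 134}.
Apply the extended Euclidean algorithm to (135, 47), tracking rows (r, s, t) with s·135 + t·47 = r. Each division r_prev = q·r_cur + r_new produces the new row as (previous row) − q·(current row):
  row A: (135, 1, 0)   [1·135 + 0·47 = 135]
  row B: (47, 0, 1)   [0·135 + 1·47 = 47]
  135 = 2·47 + 41   → row C = row A − 2·row B = (41, 1, −2)   [check: 1·135 − 2·47 = 41]
  47 = 1·41 + 6   → row D = row B − 1·row C = (6, −1, 3)   [check: −1·135 + 3·47 = 6]
  41 = 6·6 + 5   → row E = row C − 6·row D = (5, 7, −20)   [check: 7·135 − 20·47 = 5]
  6 = 1·5 + 1   → row F = row D − 1·row E = (1, −8, 23)   [check: −8·135 + 23·47 = 1]
  5 = 5·1 + 0   → remainder 0, stop. gcd = 1 (last nonzero row F).
The gcd is 1, so 47 is invertible mod 135. The last nonzero row gives −8·135 + 23·47 = 1, so t = 23. So 47^(−1) ≡ 23 (mod 135). Verify: 47 · 23 = 1081 ≡ 1 (mod 135). ✓

Final answer: 47^(−1) ≡ 23 (mod 135)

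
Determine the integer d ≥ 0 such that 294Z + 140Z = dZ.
In the PID Z, (a, b) is generated by gcd(a, b). Compute gcd(294, 140) with the extended Euclidean algorithm, tracking rows (r, s, t) with s·294 + t·140 = r:
  row A: (294, 1, 0)   [1·294 + 0·140 = 294]
  row B: (140, 0, 1)   [0·294 + 1·140 = 140]
  294 = 2·140 + 14   → row C = row A − 2·row B = (14, 1, −2)   [check: 1·294 − 2·140 = 14]
  140 = 10·14 + 0   → remainder 0, stop. gcd = 14 (last nonzero row C).
So gcd(294, 140) = 14, with Bézout identity 1·294 − 2·140 = 14. Containment (⊇): the Bézout identity exhibits 14 as an element of (294, 140), giving (14) ⊆ (294, 140). Containment (⊆): since 14 | 294 and 14 | 140 (294 = 14·21, 140 = 14·10), every Z-linear combination of 294 and 140 is divisible by 14, so (294, 140) ⊆ (14). Therefore (294, 140) = (14), d = 14.

Final answer: (294, 140) = (14); d = 14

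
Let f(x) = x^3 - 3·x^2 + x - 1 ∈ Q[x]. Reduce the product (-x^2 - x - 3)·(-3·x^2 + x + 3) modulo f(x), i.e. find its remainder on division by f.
a · b ≡ 35·x^2 - 14·x + 2 (mod f(x))

First multiply in Q[x] without reducing: a · b = 3·x^4 + 2·x^3 + 5·x^2 - 6·x - 9. Now divide by f(x) = x^3 - 3·x^2 + x - 1, eliminating the leading term at each step:
  leading term 3·x^4: subtract (3·x)·f(x) = 3·x^4 - 9·x^3 + 3·x^2 - 3·x, leaving 11·x^3 + 2·x^2 - 3·x - 9
  leading term 11·x^3: subtract (11)·f(x) = 11·x^3 - 33·x^2 + 11·x - 11, leaving 35·x^2 - 14·x + 2
The degree is now < 3, so this is the remainder. Hence a · b ≡ 35·x^2 - 14·x + 2 in Q[x]/(f).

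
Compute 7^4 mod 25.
Use repeated squaring. Binary(4) = 100. Walk through the bits of the exponent 4 left-to-right: at each bit after the leading one, square the running value, then multiply by 7 if the bit is 1 (always reducing mod 25):
  bit 1 = 1 (leading): start with 7.
  bit 2 = 0: square 7^2 = 49 ≡ 24 (mod 25).
  bit 3 = 0: square 24^2 = 576 ≡ 1 (mod 25).
Final value: 7^4 ≡ 1 (mod 25).

Final answer: 1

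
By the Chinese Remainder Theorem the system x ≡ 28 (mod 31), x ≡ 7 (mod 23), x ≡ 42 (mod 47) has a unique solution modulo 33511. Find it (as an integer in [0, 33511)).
x ≡ 1640 (mod 33511); the representative in [0, 33511) is 1640

The moduli 31, 23, 47 are pairwise coprime, so by the CRT there is a unique solution mod 31·23·47 = 33511.
Solve by successive substitution. Start with x ≡ 28 (mod 31).
  Combine with x ≡ 7 (mod 23): write x = 28 + 31·t and require 28 + 31·t ≡ 7 (mod 23), i.e. 31·t ≡ 7 − 28 ≡ 2 (mod 23). Since 31^(−1) ≡ 3 (mod 23) (31 ≡ 8 (mod 23)), t ≡ 3·2 ≡ 6 (mod 23). So x ≡ 28 + 31·6 = 214 (mod 713).
  Combine with x ≡ 42 (mod 47): write x = 214 + 713·t and require 214 + 713·t ≡ 42 (mod 47), i.e. 713·t ≡ 42 − 214 ≡ 16 (mod 47). Since 713^(−1) ≡ 6 (mod 47) (713 ≡ 8 (mod 47)), t ≡ 6·16 ≡ 2 (mod 47). So x ≡ 214 + 713·2 = 1640 (mod 33511).
Unique solution in [0, 33511): x = 1640.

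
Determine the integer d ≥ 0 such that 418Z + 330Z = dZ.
In the PID Z, (a, b) is generated by gcd(a, b). Compute gcd(418, 330) with the extended Euclidean algorithm, tracking rows (r, s, t) with s·418 + t·330 = r:
  row A: (418, 1, 0)   [1·418 + 0·330 = 418]
  row B: (330, 0, 1)   [0·418 + 1·330 = 330]
  418 = 1·330 + 88   → row C = row A − 1·row B = (88, 1, −1)   [check: 1·418 − 1·330 = 88]
  330 = 3·88 + 66   → row D = row B − 3·row C = (66, −3, 4)   [check: −3·418 + 4·330 = 66]
  88 = 1·66 + 22   → row E = row C − 1·row D = (22, 4, −5)   [check: 4·418 − 5·330 = 22]
  66 = 3·22 + 0   → remainder 0, stop. gcd = 22 (last nonzero row E).
So gcd(418, 330) = 22, with Bézout identity 4·418 − 5·330 = 22. Containment (⊇): the Bézout identity exhibits 22 as an element of (418, 330), giving (22) ⊆ (418, 330). Containment (⊆): since 22 | 418 and 22 | 330 (418 = 22·19, 330 = 22·15), every Z-linear combination of 418 and 330 is divisible by 22, so (418, 330) ⊆ (22). Therefore (418, 330) = (22), d = 22.

Final answer: (418, 330) = (22); d = 22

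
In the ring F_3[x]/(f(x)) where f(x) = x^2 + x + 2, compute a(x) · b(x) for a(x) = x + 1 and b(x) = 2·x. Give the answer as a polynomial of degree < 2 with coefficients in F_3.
Multiply as integer polynomials: a · b = 2·x^2 + 2·x. Reducing coefficients mod 3: a · b ≡ 2·x^2 + 2·x. Now divide by f(x) = x^2 + x + 2 in F_3[x], eliminating the leading term at each step:
  leading term 2·x^2: subtract (2)·f(x) = 2·x^2 + 2·x + 1, leaving 2 (coefficients mod 3)
The degree is now < 2, so this is the remainder. Hence a · b ≡ 2 in F_3[x]/(f).

Final answer: a · b ≡ 2 (mod f(x))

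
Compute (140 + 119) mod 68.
55

Reduce the summands first: 140 ≡ 4, 119 ≡ 51 (mod 68), so 140 + 119 ≡ 4 + 51 (mod 68). 4 + 51 = 55; 55 = 0·68 + 55, so (140 + 119) mod 68 = 55.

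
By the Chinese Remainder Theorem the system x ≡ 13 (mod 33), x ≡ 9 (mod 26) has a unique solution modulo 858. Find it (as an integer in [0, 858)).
x ≡ 607 (mod 858); the representative in [0, 858) is 607

The moduli 33, 26 are pairwise coprime, so by the CRT there is a unique solution mod 33·26 = 858.
Solve by successive substitution. Start with x ≡ 13 (mod 33).
  Combine with x ≡ 9 (mod 26): write x = 13 + 33·t and require 13 + 33·t ≡ 9 (mod 26), i.e. 33·t ≡ 9 − 13 ≡ 22 (mod 26). Since 33^(−1) ≡ 15 (mod 26) (33 ≡ 7 (mod 26)), t ≡ 15·22 ≡ 18 (mod 26). So x ≡ 13 + 33·18 = 607 (mod 858).
Unique solution in [0, 858): x = 607.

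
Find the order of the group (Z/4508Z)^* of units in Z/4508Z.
(Z/4508Z)^* consists of the classes a with gcd(a, 4508) = 1, so its order is φ(4508). φ is multiplicative, with φ(p^e) = p^e − p^(e−1). Factorise 4508 = 2^2 · 7^2 · 23. Then
  φ(4508) = (2^2 − 2^1) · (7^2 − 7^1) · (23 − 1) = 2 · 42 · 22 = 1848.
Thus |(Z/4508Z)^*| = 1848.

Final answer: |(Z/4508Z)^*| = 1848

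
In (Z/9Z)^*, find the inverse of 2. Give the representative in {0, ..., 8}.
Apply the extended Euclidean algorithm to (9, 2), tracking rows (r, s, t) with s·9 + t·2 = r. Each division r_prev = q·r_cur + r_new produces the new row as (previous row) − q·(current row):
  row A: (9, 1, 0)   [1·9 + 0·2 = 9]
  row B: (2, 0, 1)   [0·9 + 1·2 = 2]
  9 = 4·2 + 1   → row C = row A − 4·row B = (1, 1, −4)   [check: 1·9 − 4·2 = 1]
  2 = 2·1 + 0   → remainder 0, stop. gcd = 1 (last nonzero row C).
The gcd is 1, so 2 is invertible mod 9. The last nonzero row gives 1·9 − 4·2 = 1, so t = −4. So 2^(−1) ≡ −4 ≡ 5 (mod 9). Verify: 2 · 5 = 10 ≡ 1 (mod 9). ✓

Final answer: 2^(−1) ≡ 5 (mod 9)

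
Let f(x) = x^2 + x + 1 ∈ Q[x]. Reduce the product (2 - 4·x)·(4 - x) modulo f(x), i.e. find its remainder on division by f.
a · b ≡ 4 - 22·x (mod f(x))

First multiply in Q[x] without reducing: a · b = 4·x^2 - 18·x + 8. Now divide by f(x) = x^2 + x + 1, eliminating the leading term at each step:
  leading term 4·x^2: subtract (4)·f(x) = 4·x^2 + 4·x + 4, leaving 4 - 22·x
The degree is now < 2, so this is the remainder. Hence a · b ≡ 4 - 22·x in Q[x]/(f).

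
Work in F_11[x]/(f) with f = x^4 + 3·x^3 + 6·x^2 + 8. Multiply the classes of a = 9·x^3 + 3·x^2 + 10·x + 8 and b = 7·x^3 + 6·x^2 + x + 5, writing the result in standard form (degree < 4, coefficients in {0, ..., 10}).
Multiply as integer polynomials: a · b = 63·x^6 + 75·x^5 + 97·x^4 + 164·x^3 + 73·x^2 + 58·x + 40. Reducing coefficients mod 11: a · b ≡ 8·x^6 + 9·x^5 + 9·x^4 + 10·x^3 + 7·x^2 + 3·x + 7. Now divide by f(x) = x^4 + 3·x^3 + 6·x^2 + 8 in F_11[x], eliminating the leading term at each step:
  leading term 8·x^6: subtract (8·x^2)·f(x) = 8·x^6 + 2·x^5 + 4·x^4 + 9·x^2, leaving 7·x^5 + 5·x^4 + 10·x^3 + 9·x^2 + 3·x + 7 (coefficients mod 11)
  leading term 7·x^5: subtract (7·x)·f(x) = 7·x^5 + 10·x^4 + 9·x^3 + x, leaving 6·x^4 + x^3 + 9·x^2 + 2·x + 7 (coefficients mod 11)
  leading term 6·x^4: subtract (6)·f(x) = 6·x^4 + 7·x^3 + 3·x^2 + 4, leaving 5·x^3 + 6·x^2 + 2·x + 3 (coefficients mod 11)
The degree is now < 4, so this is the remainder. Hence a · b ≡ 5·x^3 + 6·x^2 + 2·x + 3 in F_11[x]/(f).

Final answer: a · b ≡ 5·x^3 + 6·x^2 + 2·x + 3 (mod f(x))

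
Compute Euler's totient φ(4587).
φ is multiplicative, with φ(p^e) = p^e − p^(e−1). Factorise 4587 = 3 · 11 · 139. Then
  φ(4587) = (3 − 1) · (11 − 1) · (139 − 1) = 2 · 10 · 138 = 2760.

Final answer: φ(4587) = 2760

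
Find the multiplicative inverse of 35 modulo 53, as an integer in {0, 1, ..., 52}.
35^(−1) ≡ 50 (mod 53)

Apply the extended Euclidean algorithm to (53, 35), tracking rows (r, s, t) with s·53 + t·35 = r. Each division r_prev = q·r_cur + r_new produces the new row as (previous row) − q·(current row):
  row A: (53, 1, 0)   [1·53 + 0·35 = 53]
  row B: (35, 0, 1)   [0·53 + 1·35 = 35]
  53 = 1·35 + 18   → row C = row A − 1·row B = (18, 1, −1)   [check: 1·53 − 1·35 = 18]
  35 = 1·18 + 17   → row D = row B − 1·row C = (17, −1, 2)   [check: −1·53 + 2·35 = 17]
  18 = 1·17 + 1   → row E = row C − 1·row D = (1, 2, −3)   [check: 2·53 − 3·35 = 1]
  17 = 17·1 + 0   → remainder 0, stop. gcd = 1 (last nonzero row E).
The gcd is 1, so 35 is invertible mod 53. The last nonzero row gives 2·53 − 3·35 = 1, so t = −3. So 35^(−1) ≡ −3 ≡ 50 (mod 53). Verify: 35 · 50 = 1750 ≡ 1 (mod 53). ✓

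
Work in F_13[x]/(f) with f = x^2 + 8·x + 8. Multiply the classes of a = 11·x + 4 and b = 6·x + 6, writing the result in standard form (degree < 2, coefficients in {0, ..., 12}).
Multiply as integer polynomials: a · b = 66·x^2 + 90·x + 24. Reducing coefficients mod 13: a · b ≡ x^2 + 12·x + 11. Now divide by f(x) = x^2 + 8·x + 8 in F_13[x], eliminating the leading term at each step:
  leading term x^2: subtract (1)·f(x) = x^2 + 8·x + 8, leaving 4·x + 3 (coefficients mod 13)
The degree is now < 2, so this is the remainder. Hence a · b ≡ 4·x + 3 in F_13[x]/(f).

Final answer: a · b ≡ 4·x + 3 (mod f(x))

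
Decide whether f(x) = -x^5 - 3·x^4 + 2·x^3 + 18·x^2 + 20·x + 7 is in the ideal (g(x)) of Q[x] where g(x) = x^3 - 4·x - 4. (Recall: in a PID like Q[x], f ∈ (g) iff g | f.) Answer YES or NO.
NO

In Q[x] the ideal (g) consists of all multiples of g, so f ∈ (g) iff g | f, i.e. iff the remainder of f on division by g is 0. Divide f by g (g is monic, so eliminate the leading term of the running remainder at each step):
  leading term -x^5: subtract (-x^2)·g(x) = -x^5 + 4·x^3 + 4·x^2, leaving -3·x^4 - 2·x^3 + 14·x^2 + 20·x + 7
  leading term -3·x^4: subtract (-3·x)·g(x) = -3·x^4 + 12·x^2 + 12·x, leaving -2·x^3 + 2·x^2 + 8·x + 7
  leading term -2·x^3: subtract (-2)·g(x) = -2·x^3 + 8·x + 8, leaving 2·x^2 - 1
The remainder r(x) = 2·x^2 - 1 ≠ 0 (and deg r < deg g), so g ∤ f, i.e. f ∉ (g).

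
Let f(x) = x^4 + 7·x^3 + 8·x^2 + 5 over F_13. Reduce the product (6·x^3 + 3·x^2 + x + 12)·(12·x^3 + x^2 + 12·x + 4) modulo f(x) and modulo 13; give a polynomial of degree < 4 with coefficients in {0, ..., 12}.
a · b ≡ 11·x^2 + x + 12 (mod f(x))

Multiply as integer polynomials: a · b = 72·x^6 + 42·x^5 + 87·x^4 + 205·x^3 + 36·x^2 + 148·x + 48. Reducing coefficients mod 13: a · b ≡ 7·x^6 + 3·x^5 + 9·x^4 + 10·x^3 + 10·x^2 + 5·x + 9. Now divide by f(x) = x^4 + 7·x^3 + 8·x^2 + 5 in F_13[x], eliminating the leading term at each step:
  leading term 7·x^6: subtract (7·x^2)·f(x) = 7·x^6 + 10·x^5 + 4·x^4 + 9·x^2, leaving 6·x^5 + 5·x^4 + 10·x^3 + x^2 + 5·x + 9 (coefficients mod 13)
  leading term 6·x^5: subtract (6·x)·f(x) = 6·x^5 + 3·x^4 + 9·x^3 + 4·x, leaving 2·x^4 + x^3 + x^2 + x + 9 (coefficients mod 13)
  leading term 2·x^4: subtract (2)·f(x) = 2·x^4 + x^3 + 3·x^2 + 10, leaving 11·x^2 + x + 12 (coefficients mod 13)
The degree is now < 4, so this is the remainder. Hence a · b ≡ 11·x^2 + x + 12 in F_13[x]/(f).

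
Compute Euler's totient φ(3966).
φ(3966) = 1320

φ is multiplicative, with φ(p^e) = p^e − p^(e−1). Factorise 3966 = 2 · 3 · 661. Then
  φ(3966) = (2 − 1) · (3 − 1) · (661 − 1) = 1 · 2 · 660 = 1320.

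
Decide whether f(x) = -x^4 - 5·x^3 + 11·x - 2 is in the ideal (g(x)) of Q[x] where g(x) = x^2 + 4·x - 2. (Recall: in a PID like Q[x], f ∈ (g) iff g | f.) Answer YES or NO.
In Q[x] the ideal (g) consists of all multiples of g, so f ∈ (g) iff g | f, i.e. iff the remainder of f on division by g is 0. Divide f by g (g is monic, so eliminate the leading term of the running remainder at each step):
  leading term -x^4: subtract (-x^2)·g(x) = -x^4 - 4·x^3 + 2·x^2, leaving -x^3 - 2·x^2 + 11·x - 2
  leading term -x^3: subtract (-x)·g(x) = -x^3 - 4·x^2 + 2·x, leaving 2·x^2 + 9·x - 2
  leading term 2·x^2: subtract (2)·g(x) = 2·x^2 + 8·x - 4, leaving x + 2
The remainder r(x) = x + 2 ≠ 0 (and deg r < deg g), so g ∤ f, i.e. f ∉ (g).

Final answer: NO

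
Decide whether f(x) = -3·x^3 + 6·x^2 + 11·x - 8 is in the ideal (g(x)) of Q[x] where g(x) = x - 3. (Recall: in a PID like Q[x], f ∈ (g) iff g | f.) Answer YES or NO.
In Q[x] the ideal (g) consists of all multiples of g, so f ∈ (g) iff g | f, i.e. iff the remainder of f on division by g is 0. Divide f by g (g is monic, so eliminate the leading term of the running remainder at each step):
  leading term -3·x^3: subtract (-3·x^2)·g(x) = -3·x^3 + 9·x^2, leaving -3·x^2 + 11·x - 8
  leading term -3·x^2: subtract (-3·x)·g(x) = -3·x^2 + 9·x, leaving 2·x - 8
  leading term 2·x: subtract (2)·g(x) = 2·x - 6, leaving -2
The remainder r(x) = -2 ≠ 0 (and deg r < deg g), so g ∤ f, i.e. f ∉ (g).

Final answer: NO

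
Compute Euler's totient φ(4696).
φ(4696) = 2344

φ is multiplicative, with φ(p^e) = p^e − p^(e−1). Factorise 4696 = 2^3 · 587. Then
  φ(4696) = (2^3 − 2^2) · (587 − 1) = 4 · 586 = 2344.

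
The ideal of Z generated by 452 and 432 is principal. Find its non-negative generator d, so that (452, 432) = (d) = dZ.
In the PID Z, (a, b) is generated by gcd(a, b). Compute gcd(452, 432) with the extended Euclidean algorithm, tracking rows (r, s, t) with s·452 + t·432 = r:
  row A: (452, 1, 0)   [1·452 + 0·432 = 452]
  row B: (432, 0, 1)   [0·452 + 1·432 = 432]
  452 = 1·432 + 20   → row C = row A − 1·row B = (20, 1, −1)   [check: 1·452 − 1·432 = 20]
  432 = 21·20 + 12   → row D = row B − 21·row C = (12, −21, 22)   [check: −21·452 + 22·432 = 12]
  20 = 1·12 + 8   → row E = row C − 1·row D = (8, 22, −23)   [check: 22·452 − 23·432 = 8]
  12 = 1·8 + 4   → row F = row D − 1·row E = (4, −43, 45)   [check: −43·452 + 45·432 = 4]
  8 = 2·4 + 0   → remainder 0, stop. gcd = 4 (last nonzero row F).
So gcd(452, 432) = 4, with Bézout identity −43·452 + 45·432 = 4. Containment (⊇): the Bézout identity exhibits 4 as an element of (452, 432), giving (4) ⊆ (452, 432). Containment (⊆): since 4 | 452 and 4 | 432 (452 = 4·113, 432 = 4·108), every Z-linear combination of 452 and 432 is divisible by 4, so (452, 432) ⊆ (4). Therefore (452, 432) = (4), d = 4.

Final answer: (452, 432) = (4); d = 4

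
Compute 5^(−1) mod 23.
5^(−1) ≡ 14 (mod 23)

Apply the extended Euclidean algorithm to (23, 5), tracking rows (r, s, t) with s·23 + t·5 = r. Each division r_prev = q·r_cur + r_new produces the new row as (previous row) − q·(current row):
  row A: (23, 1, 0)   [1·23 + 0·5 = 23]
  row B: (5, 0, 1)   [0·23 + 1·5 = 5]
  23 = 4·5 + 3   → row C = row A − 4·row B = (3, 1, −4)   [check: 1·23 − 4·5 = 3]
  5 = 1·3 + 2   → row D = row B − 1·row C = (2, −1, 5)   [check: −1·23 + 5·5 = 2]
  3 = 1·2 + 1   → row E = row C − 1·row D = (1, 2, −9)   [check: 2·23 − 9·5 = 1]
  2 = 2·1 + 0   → remainder 0, stop. gcd = 1 (last nonzero row E).
The gcd is 1, so 5 is invertible mod 23. The last nonzero row gives 2·23 − 9·5 = 1, so t = −9. So 5^(−1) ≡ −9 ≡ 14 (mod 23). Verify: 5 · 14 = 70 ≡ 1 (mod 23). ✓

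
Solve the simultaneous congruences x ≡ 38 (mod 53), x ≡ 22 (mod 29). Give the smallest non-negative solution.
The moduli 53, 29 are pairwise coprime, so by the CRT there is a unique solution mod 53·29 = 1537.
Solve by successive substitution. Start with x ≡ 38 (mod 53).
  Combine with x ≡ 22 (mod 29): write x = 38 + 53·t and require 38 + 53·t ≡ 22 (mod 29), i.e. 53·t ≡ 22 − 38 ≡ 13 (mod 29). Since 53^(−1) ≡ 23 (mod 29) (53 ≡ 24 (mod 29)), t ≡ 23·13 ≡ 9 (mod 29). So x ≡ 38 + 53·9 = 515 (mod 1537).
Unique solution in [0, 1537): x = 515.

Final answer: x ≡ 515 (mod 1537); the representative in [0, 1537) is 515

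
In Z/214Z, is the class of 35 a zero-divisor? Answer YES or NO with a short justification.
gcd(35, 214) = 1, so 35 is a unit in Z/214Z (it has a multiplicative inverse). A unit cannot be a zero-divisor: if 35·b ≡ 0 then multiplying both sides by 35^(−1) gives b ≡ 0. So 35 is not a zero-divisor.

Final answer: NO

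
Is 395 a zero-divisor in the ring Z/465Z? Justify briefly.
YES

gcd(395, 465) = 5 > 1, so 395 is not a unit in Z/465Z. In Z/nZ every nonzero non-unit is a zero-divisor: explicitly, take b = 465/gcd = 93 ≠ 0 (mod 465); then 395·93 = 36735 = 79·465, i.e. 395·93 ≡ 0 (mod 465). So 395 is a zero-divisor.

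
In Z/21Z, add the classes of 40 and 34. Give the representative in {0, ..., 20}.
Reduce the summands first: 40 ≡ 19, 34 ≡ 13 (mod 21), so 40 + 34 ≡ 19 + 13 (mod 21). 19 + 13 = 32; 32 = 1·21 + 11, so (40 + 34) mod 21 = 11.

Final answer: 11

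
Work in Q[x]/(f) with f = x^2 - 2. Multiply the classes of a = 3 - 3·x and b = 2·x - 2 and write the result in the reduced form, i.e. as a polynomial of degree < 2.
a · b ≡ 12·x - 18 (mod f(x))

First multiply in Q[x] without reducing: a · b = -6·x^2 + 12·x - 6. Now divide by f(x) = x^2 - 2, eliminating the leading term at each step:
  leading term -6·x^2: subtract (-6)·f(x) = 12 - 6·x^2, leaving 12·x - 18
The degree is now < 2, so this is the remainder. Hence a · b ≡ 12·x - 18 in Q[x]/(f).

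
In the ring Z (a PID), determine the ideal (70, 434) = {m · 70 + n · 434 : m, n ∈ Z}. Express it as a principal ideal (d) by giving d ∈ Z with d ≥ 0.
(70, 434) = (14); d = 14

In the PID Z, (a, b) is generated by gcd(a, b). Compute gcd(434, 70) with the extended Euclidean algorithm, tracking rows (r, s, t) with s·434 + t·70 = r:
  row A: (434, 1, 0)   [1·434 + 0·70 = 434]
  row B: (70, 0, 1)   [0·434 + 1·70 = 70]
  434 = 6·70 + 14   → row C = row A − 6·row B = (14, 1, −6)   [check: 1·434 − 6·70 = 14]
  70 = 5·14 + 0   → remainder 0, stop. gcd = 14 (last nonzero row C).
So gcd(70, 434) = 14, with Bézout identity 1·434 − 6·70 = 14. Containment (⊇): the Bézout identity exhibits 14 as an element of (70, 434), giving (14) ⊆ (70, 434). Containment (⊆): since 14 | 70 and 14 | 434 (70 = 14·5, 434 = 14·31), every Z-linear combination of 70 and 434 is divisible by 14, so (70, 434) ⊆ (14). Therefore (70, 434) = (14), d = 14.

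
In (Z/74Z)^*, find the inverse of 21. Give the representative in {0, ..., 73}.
Apply the extended Euclidean algorithm to (74, 21), tracking rows (r, s, t) with s·74 + t·21 = r. Each division r_prev = q·r_cur + r_new produces the new row as (previous row) − q·(current row):
  row A: (74, 1, 0)   [1·74 + 0·21 = 74]
  row B: (21, 0, 1)   [0·74 + 1·21 = 21]
  74 = 3·21 + 11   → row C = row A − 3·row B = (11, 1, −3)   [check: 1·74 − 3·21 = 11]
  21 = 1·11 + 10   → row D = row B − 1·row C = (10, −1, 4)   [check: −1·74 + 4·21 = 10]
  11 = 1·10 + 1   → row E = row C − 1·row D = (1, 2, −7)   [check: 2·74 − 7·21 = 1]
  10 = 10·1 + 0   → remainder 0, stop. gcd = 1 (last nonzero row E).
The gcd is 1, so 21 is invertible mod 74. The last nonzero row gives 2·74 − 7·21 = 1, so t = −7. So 21^(−1) ≡ −7 ≡ 67 (mod 74). Verify: 21 · 67 = 1407 ≡ 1 (mod 74). ✓

Final answer: 21^(−1) ≡ 67 (mod 74)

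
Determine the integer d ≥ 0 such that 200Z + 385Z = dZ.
In the PID Z, (a, b) is generated by gcd(a, b). Compute gcd(385, 200) with the extended Euclidean algorithm, tracking rows (r, s, t) with s·385 + t·200 = r:
  row A: (385, 1, 0)   [1·385 + 0·200 = 385]
  row B: (200, 0, 1)   [0·385 + 1·200 = 200]
  385 = 1·200 + 185   → row C = row A − 1·row B = (185, 1, −1)   [check: 1·385 − 1·200 = 185]
  200 = 1·185 + 15   → row D = row B − 1·row C = (15, −1, 2)   [check: −1·385 + 2·200 = 15]
  185 = 12·15 + 5   → row E = row C − 12·row D = (5, 13, −25)   [check: 13·385 − 25·200 = 5]
  15 = 3·5 + 0   → remainder 0, stop. gcd = 5 (last nonzero row E).
So gcd(200, 385) = 5, with Bézout identity 13·385 − 25·200 = 5. Containment (⊇): the Bézout identity exhibits 5 as an element of (200, 385), giving (5) ⊆ (200, 385). Containment (⊆): since 5 | 200 and 5 | 385 (200 = 5·40, 385 = 5·77), every Z-linear combination of 200 and 385 is divisible by 5, so (200, 385) ⊆ (5). Therefore (200, 385) = (5), d = 5.

Final answer: (200, 385) = (5); d = 5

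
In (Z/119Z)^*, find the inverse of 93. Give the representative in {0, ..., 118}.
93^(−1) ≡ 32 (mod 119)

Apply the extended Euclidean algorithm to (119, 93), tracking rows (r, s, t) with s·119 + t·93 = r. Each division r_prev = q·r_cur + r_new produces the new row as (previous row) − q·(current row):
  row A: (119, 1, 0)   [1·119 + 0·93 = 119]
  row B: (93, 0, 1)   [0·119 + 1·93 = 93]
  119 = 1·93 + 26   → row C = row A − 1·row B = (26, 1, −1)   [check: 1·119 − 1·93 = 26]
  93 = 3·26 + 15   → row D = row B − 3·row C = (15, −3, 4)   [check: −3·119 + 4·93 = 15]
  26 = 1·15 + 11   → row E = row C − 1·row D = (11, 4, −5)   [check: 4·119 − 5·93 = 11]
  15 = 1·11 + 4   → row F = row D − 1·row E = (4, −7, 9)   [check: −7·119 + 9·93 = 4]
  11 = 2·4 + 3   → row G = row E − 2·row F = (3, 18, −23)   [check: 18·119 − 23·93 = 3]
  4 = 1·3 + 1   → row H = row F − 1·row G = (1, −25, 32)   [check: −25·119 + 32·93 = 1]
  3 = 3·1 + 0   → remainder 0, stop. gcd = 1 (last nonzero row H).
The gcd is 1, so 93 is invertible mod 119. The last nonzero row gives −25·119 + 32·93 = 1, so t = 32. So 93^(−1) ≡ 32 (mod 119). Verify: 93 · 32 = 2976 ≡ 1 (mod 119). ✓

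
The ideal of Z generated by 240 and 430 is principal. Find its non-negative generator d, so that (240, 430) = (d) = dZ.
In the PID Z, (a, b) is generated by gcd(a, b). Compute gcd(430, 240) with the extended Euclidean algorithm, tracking rows (r, s, t) with s·430 + t·240 = r:
  row A: (430, 1, 0)   [1·430 + 0·240 = 430]
  row B: (240, 0, 1)   [0·430 + 1·240 = 240]
  430 = 1·240 + 190   → row C = row A − 1·row B = (190, 1, −1)   [check: 1·430 − 1·240 = 190]
  240 = 1·190 + 50   → row D = row B − 1·row C = (50, −1, 2)   [check: −1·430 + 2·240 = 50]
  190 = 3·50 + 40   → row E = row C − 3·row D = (40, 4, −7)   [check: 4·430 − 7·240 = 40]
  50 = 1·40 + 10   → row F = row D − 1·row E = (10, −5, 9)   [check: −5·430 + 9·240 = 10]
  40 = 4·10 + 0   → remainder 0, stop. gcd = 10 (last nonzero row F).
So gcd(240, 430) = 10, with Bézout identity −5·430 + 9·240 = 10. Containment (⊇): the Bézout identity exhibits 10 as an element of (240, 430), giving (10) ⊆ (240, 430). Containment (⊆): since 10 | 240 and 10 | 430 (240 = 10·24, 430 = 10·43), every Z-linear combination of 240 and 430 is divisible by 10, so (240, 430) ⊆ (10). Therefore (240, 430) = (10), d = 10.

Final answer: (240, 430) = (10); d = 10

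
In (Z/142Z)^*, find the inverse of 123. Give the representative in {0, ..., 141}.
123^(−1) ≡ 127 (mod 142)

Apply the extended Euclidean algorithm to (142, 123), tracking rows (r, s, t) with s·142 + t·123 = r. Each division r_prev = q·r_cur + r_new produces the new row as (previous row) − q·(current row):
  row A: (142, 1, 0)   [1·142 + 0·123 = 142]
  row B: (123, 0, 1)   [0·142 + 1·123 = 123]
  142 = 1·123 + 19   → row C = row A − 1·row B = (19, 1, −1)   [check: 1·142 − 1·123 = 19]
  123 = 6·19 + 9   → row D = row B − 6·row C = (9, −6, 7)   [check: −6·142 + 7·123 = 9]
  19 = 2·9 + 1   → row E = row C − 2·row D = (1, 13, −15)   [check: 13·142 − 15·123 = 1]
  9 = 9·1 + 0   → remainder 0, stop. gcd = 1 (last nonzero row E).
The gcd is 1, so 123 is invertible mod 142. The last nonzero row gives 13·142 − 15·123 = 1, so t = −15. So 123^(−1) ≡ −15 ≡ 127 (mod 142). Verify: 123 · 127 = 15621 ≡ 1 (mod 142). ✓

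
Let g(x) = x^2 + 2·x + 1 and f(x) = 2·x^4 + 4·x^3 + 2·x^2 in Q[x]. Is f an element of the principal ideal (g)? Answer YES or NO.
YES

In Q[x] the ideal (g) consists of all multiples of g, so f ∈ (g) iff g | f, i.e. iff the remainder of f on division by g is 0. Divide f by g (g is monic, so eliminate the leading term of the running remainder at each step):
  leading term 2·x^4: subtract (2·x^2)·g(x) = 2·x^4 + 4·x^3 + 2·x^2, leaving 0
The remainder is 0, so f(x) = g(x) · h(x) with h(x) = 2·x^2. Hence g | f, i.e. f ∈ (g).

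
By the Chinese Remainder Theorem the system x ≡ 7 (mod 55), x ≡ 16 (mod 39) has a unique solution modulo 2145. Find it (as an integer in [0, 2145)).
The moduli 55, 39 are pairwise coprime, so by the CRT there is a unique solution mod 55·39 = 2145.
Solve by successive substitution. Start with x ≡ 7 (mod 55).
  Combine with x ≡ 16 (mod 39): write x = 7 + 55·t and require 7 + 55·t ≡ 16 (mod 39), i.e. 55·t ≡ 16 − 7 ≡ 9 (mod 39). Since 55^(−1) ≡ 22 (mod 39) (55 ≡ 16 (mod 39)), t ≡ 22·9 ≡ 3 (mod 39). So x ≡ 7 + 55·3 = 172 (mod 2145).
Unique solution in [0, 2145): x = 172.

Final answer: x ≡ 172 (mod 2145); the representative in [0, 2145) is 172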